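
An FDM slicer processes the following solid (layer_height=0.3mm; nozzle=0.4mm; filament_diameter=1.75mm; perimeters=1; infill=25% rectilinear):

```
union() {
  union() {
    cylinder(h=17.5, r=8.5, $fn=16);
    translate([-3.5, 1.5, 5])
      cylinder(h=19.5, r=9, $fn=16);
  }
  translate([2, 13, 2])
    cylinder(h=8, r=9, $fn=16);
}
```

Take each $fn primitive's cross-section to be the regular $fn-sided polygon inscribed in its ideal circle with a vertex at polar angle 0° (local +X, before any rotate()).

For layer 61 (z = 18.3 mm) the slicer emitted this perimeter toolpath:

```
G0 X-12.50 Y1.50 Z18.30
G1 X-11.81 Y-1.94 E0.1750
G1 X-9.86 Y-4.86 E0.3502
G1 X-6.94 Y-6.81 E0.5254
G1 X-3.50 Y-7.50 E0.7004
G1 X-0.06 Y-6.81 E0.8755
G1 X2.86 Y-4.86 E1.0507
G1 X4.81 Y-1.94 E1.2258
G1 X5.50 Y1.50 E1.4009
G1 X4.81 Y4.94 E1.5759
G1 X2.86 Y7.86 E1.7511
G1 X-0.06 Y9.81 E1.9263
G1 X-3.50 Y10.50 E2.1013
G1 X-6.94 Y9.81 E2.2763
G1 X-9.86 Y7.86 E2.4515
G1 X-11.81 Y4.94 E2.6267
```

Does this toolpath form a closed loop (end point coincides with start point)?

Start point (G0): (-12.50, 1.50). End point (last G1): the path does not return to the start — open.

no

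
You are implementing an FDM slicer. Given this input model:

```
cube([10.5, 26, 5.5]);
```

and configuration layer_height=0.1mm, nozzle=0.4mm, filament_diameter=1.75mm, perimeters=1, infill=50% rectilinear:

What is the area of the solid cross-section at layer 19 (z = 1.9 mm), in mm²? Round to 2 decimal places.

At z = 1.9 mm: the cube (footprint 10.5×26) is included at this height (area 273.00 mm²). Overall, the cross-section is a single solid region. Net area = 273.00 mm².

273.00 mm²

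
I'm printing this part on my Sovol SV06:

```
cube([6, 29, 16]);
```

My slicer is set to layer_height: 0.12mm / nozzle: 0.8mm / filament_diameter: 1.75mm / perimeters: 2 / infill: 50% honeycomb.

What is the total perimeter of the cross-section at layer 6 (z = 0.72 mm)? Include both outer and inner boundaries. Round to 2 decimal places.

At z = 0.72 mm: the cube is present — its section is the full 6×29 rectangle (perimeter 70.00 mm). Overall, the cross-section is a single solid region. Total boundary length (outer) = 70.00 mm.

70.00 mm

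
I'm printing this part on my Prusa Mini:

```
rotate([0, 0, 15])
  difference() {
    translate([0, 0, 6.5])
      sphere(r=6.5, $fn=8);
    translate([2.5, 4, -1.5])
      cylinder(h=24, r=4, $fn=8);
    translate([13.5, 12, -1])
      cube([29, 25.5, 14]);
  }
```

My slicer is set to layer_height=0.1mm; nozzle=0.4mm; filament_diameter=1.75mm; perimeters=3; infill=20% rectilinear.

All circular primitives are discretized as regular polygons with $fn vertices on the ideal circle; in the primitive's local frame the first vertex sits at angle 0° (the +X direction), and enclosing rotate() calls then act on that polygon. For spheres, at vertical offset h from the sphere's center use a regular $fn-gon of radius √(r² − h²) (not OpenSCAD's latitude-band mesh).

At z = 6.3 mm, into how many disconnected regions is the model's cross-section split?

1

At z = 6.3 mm: the r=6.5 sphere contributes a regular 8-gon of circumradius √(6.5²−0.2²) = 6.497; the r=4 cylinder at (2.5, 4) gives a regular 8-gon of circumradius 4 (constant along its height); the cube at (13.5, 12) is present — its section is the full 29×25.5 rectangle; Taking the first minus the rest: starting from the r=6.5 sphere, the r=4 cylinder at (2.5, 4) partially overlaps it — only the 30.54 mm² overlap (of its 45.25 mm²) is removed, clipping the outline; the 29×25.5 cube at (13.5, 12) misses the remaining region (no effect) — 1 connected region; (rotated 15° about Z; rotation is an isometry so areas/perimeters/island counts are preserved). The result has 1 disconnected region.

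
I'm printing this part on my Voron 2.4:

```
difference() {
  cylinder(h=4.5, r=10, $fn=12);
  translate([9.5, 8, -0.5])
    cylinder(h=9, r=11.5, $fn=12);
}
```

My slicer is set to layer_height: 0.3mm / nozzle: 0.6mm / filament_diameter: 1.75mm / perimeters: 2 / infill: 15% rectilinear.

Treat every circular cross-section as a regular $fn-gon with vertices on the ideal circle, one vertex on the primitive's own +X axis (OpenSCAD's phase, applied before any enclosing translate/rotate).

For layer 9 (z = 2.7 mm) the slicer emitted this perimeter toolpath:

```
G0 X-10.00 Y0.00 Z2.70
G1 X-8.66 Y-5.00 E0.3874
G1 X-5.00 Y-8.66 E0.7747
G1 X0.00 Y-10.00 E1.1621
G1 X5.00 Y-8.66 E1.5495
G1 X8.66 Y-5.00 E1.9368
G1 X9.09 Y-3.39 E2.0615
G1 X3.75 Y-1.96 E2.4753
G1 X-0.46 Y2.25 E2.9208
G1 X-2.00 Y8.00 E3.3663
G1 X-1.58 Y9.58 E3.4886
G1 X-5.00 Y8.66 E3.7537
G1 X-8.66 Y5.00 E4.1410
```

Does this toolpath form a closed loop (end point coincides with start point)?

no

Start point (G0): (-10.00, 0.00). End point (last G1): the path does not return to the start — open.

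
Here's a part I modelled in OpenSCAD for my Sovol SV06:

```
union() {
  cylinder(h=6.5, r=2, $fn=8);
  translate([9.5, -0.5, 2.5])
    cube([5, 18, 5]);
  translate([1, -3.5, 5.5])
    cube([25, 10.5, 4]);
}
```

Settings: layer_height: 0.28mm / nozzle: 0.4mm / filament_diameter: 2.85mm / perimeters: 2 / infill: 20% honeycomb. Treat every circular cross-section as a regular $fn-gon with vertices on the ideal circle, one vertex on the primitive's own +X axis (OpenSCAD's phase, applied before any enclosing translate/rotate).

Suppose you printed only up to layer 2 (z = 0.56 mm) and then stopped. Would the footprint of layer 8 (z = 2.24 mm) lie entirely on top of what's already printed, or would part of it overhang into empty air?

Compare the two slices. At z = 0.56: the cylinder: section is a regular 8-gon, circumradius r=2 (area = (8/2)·2.000²·sin(360°/8) = 11.31 mm²); the cube at (9.5, -0.5) is absent (z outside [2.5, 7.5]); the cube at (1, -3.5) does not reach this height (z outside [5.5, 9.5]); Taking the union: only the r=2 cylinder is present, so the union is just that shape — area = 11.31 mm². At z = 2.24: the r=2 cylinder contributes a regular 8-gon of circumradius 2 (area = (8/2)·2.000²·sin(360°/8) = 11.31 mm²); the cube at (9.5, -0.5) does not reach this height (z outside [2.5, 7.5]); the cube at (1, -3.5) does not reach this height (z outside [5.5, 9.5]); Combining (union): only the r=2 cylinder is present, so the union is just that shape — area = 11.31 mm². Checking containment: the cross-section at z = 2.24 is a subset of the cross-section at z = 0.56.

entirely on top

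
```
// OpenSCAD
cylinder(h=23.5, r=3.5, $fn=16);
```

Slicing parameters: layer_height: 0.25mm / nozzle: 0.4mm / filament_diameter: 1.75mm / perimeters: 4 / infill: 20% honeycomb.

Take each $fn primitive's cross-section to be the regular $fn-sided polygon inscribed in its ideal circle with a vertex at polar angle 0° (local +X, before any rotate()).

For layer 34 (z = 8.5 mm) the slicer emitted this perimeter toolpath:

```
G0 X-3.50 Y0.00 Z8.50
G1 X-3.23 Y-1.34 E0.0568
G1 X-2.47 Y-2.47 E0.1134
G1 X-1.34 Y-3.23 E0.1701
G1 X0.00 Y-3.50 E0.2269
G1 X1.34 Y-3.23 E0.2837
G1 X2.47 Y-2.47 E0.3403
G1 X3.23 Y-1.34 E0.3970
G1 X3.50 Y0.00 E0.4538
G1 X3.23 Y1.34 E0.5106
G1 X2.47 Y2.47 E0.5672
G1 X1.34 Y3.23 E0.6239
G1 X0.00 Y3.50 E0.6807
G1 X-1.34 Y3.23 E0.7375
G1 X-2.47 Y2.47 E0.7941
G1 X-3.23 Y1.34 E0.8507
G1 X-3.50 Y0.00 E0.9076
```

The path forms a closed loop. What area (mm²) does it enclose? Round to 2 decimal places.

37.43 mm²

Apply the shoelace formula to the sequence of (X, Y) vertices; enclosed area = 37.43 mm².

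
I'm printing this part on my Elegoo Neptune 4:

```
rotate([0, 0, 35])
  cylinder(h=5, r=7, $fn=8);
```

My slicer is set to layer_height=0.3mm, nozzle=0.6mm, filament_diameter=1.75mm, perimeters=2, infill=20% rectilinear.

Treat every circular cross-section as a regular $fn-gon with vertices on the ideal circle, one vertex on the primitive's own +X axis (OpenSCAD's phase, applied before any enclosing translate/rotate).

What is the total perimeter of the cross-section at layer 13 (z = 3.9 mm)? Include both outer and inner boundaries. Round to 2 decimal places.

42.86 mm

At z = 3.9 mm: the r=7 cylinder gives a regular 8-gon of circumradius 7 (constant along its height) (perimeter = 2·8·7.000·sin(180°/8) = 42.86 mm); (whole slice rotated 35° about Z — lengths, areas and connectivity unchanged). Overall, the cross-section is a single solid region. Total boundary length (outer) = 42.86 mm.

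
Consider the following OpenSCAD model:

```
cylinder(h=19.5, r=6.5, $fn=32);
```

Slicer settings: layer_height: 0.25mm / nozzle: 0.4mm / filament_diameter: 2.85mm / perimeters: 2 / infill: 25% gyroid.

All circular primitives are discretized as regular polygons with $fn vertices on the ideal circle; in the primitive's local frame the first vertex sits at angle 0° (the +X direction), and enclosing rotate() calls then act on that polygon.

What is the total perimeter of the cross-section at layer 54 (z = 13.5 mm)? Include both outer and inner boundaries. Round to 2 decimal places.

40.78 mm

At z = 13.5 mm: the r=6.5 cylinder gives a regular 32-gon of circumradius 6.5 (constant along its height) (perimeter = 2·32·6.500·sin(180°/32) = 40.78 mm). Overall, the cross-section is a single solid region. Total boundary length (outer) = 40.78 mm.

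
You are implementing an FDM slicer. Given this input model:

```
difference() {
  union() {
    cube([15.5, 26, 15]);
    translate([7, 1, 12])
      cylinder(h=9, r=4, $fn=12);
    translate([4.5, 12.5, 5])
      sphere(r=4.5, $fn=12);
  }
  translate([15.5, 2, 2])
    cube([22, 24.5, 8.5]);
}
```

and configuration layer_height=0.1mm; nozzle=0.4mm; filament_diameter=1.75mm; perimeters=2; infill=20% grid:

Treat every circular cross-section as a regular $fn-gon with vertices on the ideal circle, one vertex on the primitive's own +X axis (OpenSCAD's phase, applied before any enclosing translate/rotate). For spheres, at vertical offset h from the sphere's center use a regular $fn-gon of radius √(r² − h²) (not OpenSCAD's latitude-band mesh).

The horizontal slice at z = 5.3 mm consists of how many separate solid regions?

1

At z = 5.3 mm: the cube is present — its section is the full 15.5×26 rectangle; the cylinder at (7, 1) is absent (z outside [12, 21]); the sphere at (4.5, 12.5): section is a regular 12-gon, circumradius = √(r²−h²) = √(4.5²−0.3²) = 4.490; Combining (union): the r=4.5 sphere at (4.5, 12.5) lies entirely inside the 15.5×26 cube, so the union is just the 15.5×26 cube — 1 connected region; the cube at (15.5, 2) (footprint 22×24.5) is included at this height; Taking the first minus the rest: starting from that combined region, the 22×24.5 cube at (15.5, 2) misses the remaining region (no effect) — 1 connected region. The result has 1 disconnected region.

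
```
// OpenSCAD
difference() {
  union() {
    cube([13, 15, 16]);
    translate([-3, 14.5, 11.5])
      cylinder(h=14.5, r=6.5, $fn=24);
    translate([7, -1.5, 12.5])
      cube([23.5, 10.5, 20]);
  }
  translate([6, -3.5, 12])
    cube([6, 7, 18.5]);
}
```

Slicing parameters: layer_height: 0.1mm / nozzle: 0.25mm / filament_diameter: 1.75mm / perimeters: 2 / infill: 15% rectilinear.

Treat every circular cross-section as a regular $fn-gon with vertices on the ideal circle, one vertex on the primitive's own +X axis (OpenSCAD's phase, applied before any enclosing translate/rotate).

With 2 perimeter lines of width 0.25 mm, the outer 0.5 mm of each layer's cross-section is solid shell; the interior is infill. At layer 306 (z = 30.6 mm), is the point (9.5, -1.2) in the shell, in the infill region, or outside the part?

At z = 30.6 mm: the cube is absent (z outside [0, 16]); the cylinder at (-3, 14.5) is not intersected at this z (z outside [11.5, 26]); the cube at (7, -1.5) is present — its section is the full 23.5×10.5 rectangle; Merging all regions: only the 23.5×10.5 cube at (7, -1.5) is present, so the union is just that shape — 1 connected region; the cube at (6, -3.5) is not intersected at this z (z outside [12, 30.5]); After the difference (first − rest): none of the subtracted shapes is present at this height, so the result so far is unchanged — 1 connected region. Overall, the cross-section is a single solid region. The nearest boundary edge runs (7.00, -1.50)→(30.50, -1.50); distance from the point to it = 0.30 mm. The point is inside the cross-section, 0.30 mm from the nearest boundary — within the 0.5 mm shell band (2 × 0.25).

shell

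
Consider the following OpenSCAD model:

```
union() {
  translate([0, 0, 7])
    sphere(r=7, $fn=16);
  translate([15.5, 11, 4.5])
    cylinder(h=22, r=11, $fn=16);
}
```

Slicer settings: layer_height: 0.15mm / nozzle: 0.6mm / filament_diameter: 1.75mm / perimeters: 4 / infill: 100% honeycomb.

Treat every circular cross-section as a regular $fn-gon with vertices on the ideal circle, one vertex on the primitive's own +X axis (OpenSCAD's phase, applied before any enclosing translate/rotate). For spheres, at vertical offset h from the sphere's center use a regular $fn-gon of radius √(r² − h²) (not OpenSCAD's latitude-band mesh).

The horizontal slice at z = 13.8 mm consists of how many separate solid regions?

At z = 13.8 mm: the sphere: section is a regular 16-gon, circumradius = √(r²−h²) = √(7²−6.8²) = 1.661; the r=11 cylinder at (15.5, 11) contributes a regular 16-gon of circumradius 11; Merging all regions: the 2 present regions are separate (no shared area or edge), so areas and boundary lengths simply add and each stays a separate island — 2 connected regions. The result has 2 disconnected regions.

2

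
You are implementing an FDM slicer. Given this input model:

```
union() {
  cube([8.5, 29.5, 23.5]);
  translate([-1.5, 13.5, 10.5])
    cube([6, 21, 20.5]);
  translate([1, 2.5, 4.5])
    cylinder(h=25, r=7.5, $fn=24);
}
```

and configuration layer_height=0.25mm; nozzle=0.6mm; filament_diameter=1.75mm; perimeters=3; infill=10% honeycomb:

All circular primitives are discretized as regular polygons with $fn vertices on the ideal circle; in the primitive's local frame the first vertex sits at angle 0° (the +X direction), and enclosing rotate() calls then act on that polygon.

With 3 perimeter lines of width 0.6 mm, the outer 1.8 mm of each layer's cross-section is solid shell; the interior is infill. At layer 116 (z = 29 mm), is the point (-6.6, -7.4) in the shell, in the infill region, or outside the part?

outside

At z = 29 mm: the cube is absent (z outside [0, 23.5]); the cube at (-1.5, 13.5) (footprint 6×21) is included at this height; the r=7.5 cylinder at (1, 2.5) gives a regular 24-gon of circumradius 7.5 (constant along its height); Combining (union): the 2 present regions are separate (no shared area or edge), so areas and boundary lengths simply add and each stays a separate island — 2 connected regions. Overall, the cross-section has 2 separate islands. The nearest boundary edge runs (-2.75, -4.00)→(-4.30, -2.80); distance from the point to it = 5.04 mm. The point is not inside any of the regions above, so it lies outside the cross-section (5.04 mm from the nearest boundary).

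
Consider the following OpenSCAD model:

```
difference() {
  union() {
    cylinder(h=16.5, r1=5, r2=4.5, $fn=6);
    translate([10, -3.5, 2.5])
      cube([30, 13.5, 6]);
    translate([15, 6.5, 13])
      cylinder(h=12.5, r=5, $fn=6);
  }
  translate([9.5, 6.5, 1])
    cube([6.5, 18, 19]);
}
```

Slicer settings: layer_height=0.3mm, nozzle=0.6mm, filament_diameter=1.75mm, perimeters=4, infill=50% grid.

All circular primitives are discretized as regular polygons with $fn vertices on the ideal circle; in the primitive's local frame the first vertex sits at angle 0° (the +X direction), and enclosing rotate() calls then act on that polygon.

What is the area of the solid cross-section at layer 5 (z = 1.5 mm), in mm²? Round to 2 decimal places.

At z = 1.5 mm: the cone: at t=0.091 of its height the radius interpolates to r₁+(r₂−r₁)t = 4.955, giving a regular 6-gon of that circumradius (area = (6/2)·4.955²·sin(360°/6) = 63.78 mm²); the cube at (10, -3.5) is not intersected at this z (z outside [2.5, 8.5]); the cylinder at (15, 6.5) is not intersected at this z (z outside [13, 25.5]); Merging all regions: only the cone is present, so the union is just that shape — area = 63.78 mm²; the cube at (9.5, 6.5) is present — its section is the full 6.5×18 rectangle (area 117.00 mm²); Taking the first minus the rest: starting from the result so far (63.78 mm²), the 6.5×18 cube at (9.5, 6.5) misses the remaining region (no effect) — area = 63.78 mm². Overall, the cross-section is a single solid region. Net area = 63.78 mm².

63.78 mm²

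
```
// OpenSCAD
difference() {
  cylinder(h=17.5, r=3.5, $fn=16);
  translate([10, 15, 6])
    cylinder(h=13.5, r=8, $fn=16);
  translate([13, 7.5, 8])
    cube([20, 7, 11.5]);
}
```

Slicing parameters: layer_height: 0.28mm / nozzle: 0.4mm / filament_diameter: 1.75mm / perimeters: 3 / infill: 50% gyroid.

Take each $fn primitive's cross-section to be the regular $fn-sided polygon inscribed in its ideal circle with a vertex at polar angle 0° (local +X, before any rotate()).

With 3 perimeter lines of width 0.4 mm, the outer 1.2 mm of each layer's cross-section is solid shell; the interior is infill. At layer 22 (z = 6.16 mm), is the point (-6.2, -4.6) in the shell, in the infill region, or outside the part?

At z = 6.16 mm: the cylinder: section is a regular 16-gon, circumradius r=3.5; the r=8 cylinder at (10, 15) gives a regular 16-gon of circumradius 8 (constant along its height); the cube at (13, 7.5) does not reach this height (z outside [8, 19.5]); After the difference (first − rest): starting from the r=3.5 cylinder, the r=8 cylinder at (10, 15) misses the remaining region (no effect) — 1 connected region. Overall, the cross-section is a single solid region. The nearest boundary edge runs (-2.47, -2.47)→(-3.23, -1.34); distance from the point to it = 4.28 mm. The point is not inside any of the regions above, so it lies outside the cross-section (4.28 mm from the nearest boundary).

outside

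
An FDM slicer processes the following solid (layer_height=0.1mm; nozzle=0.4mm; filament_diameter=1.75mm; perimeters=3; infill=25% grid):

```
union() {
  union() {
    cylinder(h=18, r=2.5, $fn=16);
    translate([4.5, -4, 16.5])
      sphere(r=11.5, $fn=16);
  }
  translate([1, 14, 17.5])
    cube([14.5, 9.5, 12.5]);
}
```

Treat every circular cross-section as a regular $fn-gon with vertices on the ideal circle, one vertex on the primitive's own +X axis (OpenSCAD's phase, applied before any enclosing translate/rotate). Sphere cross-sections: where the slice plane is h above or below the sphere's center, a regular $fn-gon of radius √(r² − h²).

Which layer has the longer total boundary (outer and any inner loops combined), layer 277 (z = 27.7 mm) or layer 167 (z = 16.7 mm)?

layer 167 (z = 16.7 mm)

Layer 277 (z = 27.7): the cylinder does not reach this height (z outside [0, 18]); the r=11.5 sphere at (4.5, -4) contributes a regular 16-gon of circumradius √(11.5²−11.2²) = 2.610 (perimeter = 2·16·2.610·sin(180°/16) = 16.29 mm); Combining (union): only the r=11.5 sphere at (4.5, -4) is present, so the union is just that shape — boundary = 16.29 mm; the cube at (1, 14) is present — its section is the full 14.5×9.5 rectangle (perimeter 48.00 mm); Taking the union: the 2 present regions are separate (no shared area or edge), so areas and boundary lengths simply add and each stays a separate island — boundary = 64.29 mm. So its perimeter = 64.29 mm. Layer 167 (z = 16.7): the cylinder: section is a regular 16-gon, circumradius r=2.5 (perimeter = 2·16·2.500·sin(180°/16) = 15.61 mm); the r=11.5 sphere at (4.5, -4) slices to a regular 16-gon of circumradius 11.498 (√(r²−h²) with h=0.2 from center) (perimeter = 2·16·11.498·sin(180°/16) = 71.78 mm); Taking the union: the r=2.5 cylinder lies entirely inside the r=11.5 sphere at (4.5, -4), so the union is just the r=11.5 sphere at (4.5, -4) — boundary = 71.78 mm; the cube at (1, 14) is not intersected at this z (z outside [17.5, 30]); Taking the union: only that combined region is present, so the union is just that shape — boundary = 71.78 mm. So its perimeter = 71.78 mm. Layer 167 is larger (71.78 vs 64.29 mm).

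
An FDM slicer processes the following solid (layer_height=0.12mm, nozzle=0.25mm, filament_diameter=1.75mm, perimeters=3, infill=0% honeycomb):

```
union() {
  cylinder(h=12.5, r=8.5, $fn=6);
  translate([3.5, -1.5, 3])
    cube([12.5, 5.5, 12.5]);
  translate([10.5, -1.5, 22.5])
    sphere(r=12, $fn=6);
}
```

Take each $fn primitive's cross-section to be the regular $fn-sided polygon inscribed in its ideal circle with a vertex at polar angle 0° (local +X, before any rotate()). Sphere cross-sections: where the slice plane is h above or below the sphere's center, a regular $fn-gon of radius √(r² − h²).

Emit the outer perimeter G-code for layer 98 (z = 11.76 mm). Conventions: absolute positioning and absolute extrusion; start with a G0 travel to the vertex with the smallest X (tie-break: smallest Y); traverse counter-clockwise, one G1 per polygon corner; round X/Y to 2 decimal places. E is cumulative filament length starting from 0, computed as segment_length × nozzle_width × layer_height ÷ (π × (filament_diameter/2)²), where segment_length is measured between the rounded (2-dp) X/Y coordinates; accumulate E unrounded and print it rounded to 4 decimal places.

G0 X-8.50 Y0.00 Z11.76
G1 X-4.25 Y-7.36 E0.1060
G1 X4.25 Y-7.36 E0.2120
G1 X6.39 Y-3.65 E0.2654
G1 X7.82 Y-6.14 E0.3013
G1 X13.18 Y-6.14 E0.3681
G1 X15.85 Y-1.50 E0.4349
G1 X16.00 Y-1.50 E0.4367
G1 X16.00 Y4.00 E0.5053
G1 X6.19 Y4.00 E0.6277
G1 X4.25 Y7.36 E0.6761
G1 X-4.25 Y7.36 E0.7821
G1 X-8.50 Y0.00 E0.8881

At z = 11.76 mm: the cylinder: section is a regular 6-gon, circumradius r=8.5; the 12.5×5.5 cube at (3.5, -1.5) contributes its full rectangle; the sphere at (10.5, -1.5): section is a regular 6-gon, circumradius = √(r²−h²) = √(12²−10.74²) = 5.353; Taking the union: the regions partially overlap (shared area 62.13 mm²), so overlapping operands fuse into one piece — 1 connected region. The outline is a single polygon with 12 vertices. Extrusion per mm of travel: 0.25 × 0.12 / (π × 0.875²) = 0.012473. Accumulating E over each segment gives final E = 0.8881.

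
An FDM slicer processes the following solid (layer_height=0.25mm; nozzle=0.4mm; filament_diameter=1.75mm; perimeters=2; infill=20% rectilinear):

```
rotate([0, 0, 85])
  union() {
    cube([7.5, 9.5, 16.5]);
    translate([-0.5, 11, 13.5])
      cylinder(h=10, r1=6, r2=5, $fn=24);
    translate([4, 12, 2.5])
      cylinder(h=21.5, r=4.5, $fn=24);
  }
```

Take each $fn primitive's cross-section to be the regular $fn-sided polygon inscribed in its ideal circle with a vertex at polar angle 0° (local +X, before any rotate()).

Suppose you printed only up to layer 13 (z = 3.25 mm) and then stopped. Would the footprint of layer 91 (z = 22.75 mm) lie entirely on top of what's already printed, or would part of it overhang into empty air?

part overhangs

Compare the two slices. At z = 3.25: the 7.5×9.5 cube contributes its full rectangle (area 71.25 mm²); the cone at (-0.5, 11) is absent (z outside [13.5, 23.5]); the r=4.5 cylinder at (4, 12) gives a regular 24-gon of circumradius 4.5 (constant along its height) (area = (24/2)·4.500²·sin(360°/24) = 62.89 mm²); Taking the union: the regions partially overlap — summed areas 134.14 mm² minus the doubly-counted overlap 10.27 mm² gives 123.88 mm² — area = 123.88 mm²; (rotated 85° about Z; rotation is an isometry so areas/perimeters/island counts are preserved). At z = 22.75: the cube does not reach this height (z outside [0, 16.5]); the cone at (-0.5, 11) contributes a regular 24-gon of circumradius 5.075 (interpolated between r1=6 and r2=5 at t=0.925) (area = (24/2)·5.075²·sin(360°/24) = 79.99 mm²); the r=4.5 cylinder at (4, 12) contributes a regular 24-gon of circumradius 4.5 (area = (24/2)·4.500²·sin(360°/24) = 62.89 mm²); Merging all regions: the regions partially overlap — summed areas 142.89 mm² minus the doubly-counted overlap 28.96 mm² gives 113.93 mm² — area = 113.93 mm²; (whole slice rotated 85° about Z — lengths, areas and connectivity unchanged). Checking containment: at z = 22.75 the cross-section extends beyond the z = 3.25 cross-section by about 45.12 mm².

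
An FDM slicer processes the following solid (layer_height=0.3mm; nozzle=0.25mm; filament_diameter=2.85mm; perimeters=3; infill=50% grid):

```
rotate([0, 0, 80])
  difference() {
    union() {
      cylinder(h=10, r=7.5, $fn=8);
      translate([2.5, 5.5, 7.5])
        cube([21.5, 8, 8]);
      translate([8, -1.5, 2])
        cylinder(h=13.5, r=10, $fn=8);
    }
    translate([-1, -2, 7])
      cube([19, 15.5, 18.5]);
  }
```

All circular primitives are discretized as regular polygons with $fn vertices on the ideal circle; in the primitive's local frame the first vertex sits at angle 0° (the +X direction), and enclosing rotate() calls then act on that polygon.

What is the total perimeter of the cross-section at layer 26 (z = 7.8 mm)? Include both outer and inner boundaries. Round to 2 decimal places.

At z = 7.8 mm: the cylinder: section is a regular 8-gon, circumradius r=7.5 (perimeter = 2·8·7.500·sin(180°/8) = 45.92 mm); the cube at (2.5, 5.5) is present — its section is the full 21.5×8 rectangle (perimeter 59.00 mm); the r=10 cylinder at (8, -1.5) gives a regular 8-gon of circumradius 10 (constant along its height) (perimeter = 2·8·10.000·sin(180°/8) = 61.23 mm); Combining (union): the regions partially overlap (shared area 106.00 mm²), so the edge portions inside another operand are dropped and the merged outline is re-measured after clipping — boundary = 103.43 mm; the cube at (-1, -2) is present — its section is the full 19×15.5 rectangle (perimeter 69.00 mm); After the difference (first − rest): starting from the result so far, the 19×15.5 cube at (-1, -2) partially overlaps it — only the 261.80 mm² overlap (of its 294.50 mm²) is removed, clipping the outline — boundary = 101.97 mm; (whole slice rotated 80° about Z — lengths, areas and connectivity unchanged). Overall, the cross-section has 2 separate islands. Total boundary length (outer) = 101.97 mm.

101.97 mm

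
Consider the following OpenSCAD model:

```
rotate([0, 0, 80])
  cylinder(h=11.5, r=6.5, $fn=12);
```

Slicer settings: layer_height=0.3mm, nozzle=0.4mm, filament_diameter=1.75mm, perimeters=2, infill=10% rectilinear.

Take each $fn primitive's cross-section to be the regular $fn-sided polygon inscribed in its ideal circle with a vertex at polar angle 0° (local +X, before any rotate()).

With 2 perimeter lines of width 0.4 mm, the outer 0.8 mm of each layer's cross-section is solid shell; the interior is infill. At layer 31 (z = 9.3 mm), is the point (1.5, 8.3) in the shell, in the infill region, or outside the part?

At z = 9.3 mm: the cylinder: section is a regular 12-gon, circumradius r=6.5; (whole slice rotated 80° about Z — lengths, areas and connectivity unchanged). Overall, the cross-section is a single solid region. Undo the 80° rotation: the query point maps to (8.434, -0.036) in the un-rotated model frame. The nearest boundary edge runs (6.50, 0.00)→(5.63, 3.25); distance from the point to it = 1.93 mm. The point is not inside any of the regions above, so it lies outside the cross-section (1.93 mm from the nearest boundary).

outside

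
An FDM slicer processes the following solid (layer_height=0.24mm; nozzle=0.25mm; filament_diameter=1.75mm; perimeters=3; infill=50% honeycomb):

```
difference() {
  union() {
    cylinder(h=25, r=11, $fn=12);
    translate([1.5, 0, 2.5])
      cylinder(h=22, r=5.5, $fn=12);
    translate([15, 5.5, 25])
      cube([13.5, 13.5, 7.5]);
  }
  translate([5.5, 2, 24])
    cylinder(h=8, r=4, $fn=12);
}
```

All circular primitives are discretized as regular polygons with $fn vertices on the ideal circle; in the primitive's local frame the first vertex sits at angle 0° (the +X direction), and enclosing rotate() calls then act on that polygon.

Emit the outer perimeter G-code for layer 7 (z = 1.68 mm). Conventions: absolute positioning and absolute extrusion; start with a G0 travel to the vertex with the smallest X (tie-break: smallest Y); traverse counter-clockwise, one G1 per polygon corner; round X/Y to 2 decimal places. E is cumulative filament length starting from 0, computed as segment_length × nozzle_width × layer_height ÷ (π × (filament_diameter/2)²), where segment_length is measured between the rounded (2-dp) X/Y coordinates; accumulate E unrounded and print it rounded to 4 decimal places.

G0 X-11.00 Y0.00 Z1.68
G1 X-9.53 Y-5.50 E0.1420
G1 X-5.50 Y-9.53 E0.2842
G1 X0.00 Y-11.00 E0.4262
G1 X5.50 Y-9.53 E0.5682
G1 X9.53 Y-5.50 E0.7104
G1 X11.00 Y0.00 E0.8524
G1 X9.53 Y5.50 E0.9944
G1 X5.50 Y9.53 E1.1366
G1 X0.00 Y11.00 E1.2786
G1 X-5.50 Y9.53 E1.4206
G1 X-9.53 Y5.50 E1.5628
G1 X-11.00 Y0.00 E1.7048

At z = 1.68 mm: the r=11 cylinder gives a regular 12-gon of circumradius 11 (constant along its height); the cylinder at (1.5, 0) is not intersected at this z (z outside [2.5, 24.5]); the cube at (15, 5.5) is not intersected at this z (z outside [25, 32.5]); Merging all regions: only the r=11 cylinder is present, so the union is just that shape — 1 connected region; the cylinder at (5.5, 2) is not intersected at this z (z outside [24, 32]); Taking the first minus the rest: none of the subtracted shapes is present at this height, so that combined region is unchanged — 1 connected region. The outline is a single polygon with 12 vertices. Extrusion per mm of travel: 0.25 × 0.24 / (π × 0.875²) = 0.024945. Accumulating E over each segment gives final E = 1.7048.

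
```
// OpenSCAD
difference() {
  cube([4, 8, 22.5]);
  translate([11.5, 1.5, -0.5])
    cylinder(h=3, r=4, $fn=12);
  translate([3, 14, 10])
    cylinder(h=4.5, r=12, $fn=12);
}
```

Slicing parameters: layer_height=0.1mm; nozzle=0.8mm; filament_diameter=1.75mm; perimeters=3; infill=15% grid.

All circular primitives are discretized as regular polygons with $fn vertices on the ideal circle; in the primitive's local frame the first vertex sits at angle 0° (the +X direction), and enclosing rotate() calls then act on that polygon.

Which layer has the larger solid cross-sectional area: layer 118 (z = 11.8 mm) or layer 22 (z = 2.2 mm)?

layer 22 (z = 2.2 mm)

Layer 118 (z = 11.8): the 4×8 cube contributes its full rectangle (area 32.00 mm²); the cylinder at (11.5, 1.5) is not intersected at this z (z outside [-0.5, 2.5]); the cylinder at (3, 14): section is a regular 12-gon, circumradius r=12 (area = (12/2)·12.000²·sin(360°/12) = 432.00 mm²); Taking the first minus the rest: starting from the 4×8 cube (32.00 mm²), the r=12 cylinder at (3, 14) partially overlaps it — only the 22.66 mm² overlap (of its 432.00 mm²) is removed, clipping the outline — area = 9.34 mm². So its area = 9.34 mm². Layer 22 (z = 2.2): the cube (footprint 4×8) is included at this height (area 32.00 mm²); the r=4 cylinder at (11.5, 1.5) contributes a regular 12-gon of circumradius 4 (area = (12/2)·4.000²·sin(360°/12) = 48.00 mm²); the cylinder at (3, 14) is not intersected at this z (z outside [10, 14.5]); After the difference (first − rest): starting from the 4×8 cube (32.00 mm²), the r=4 cylinder at (11.5, 1.5) misses the remaining region (no effect) — area = 32.00 mm². So its area = 32.00 mm². Layer 22 is larger (32.00 vs 9.34 mm²).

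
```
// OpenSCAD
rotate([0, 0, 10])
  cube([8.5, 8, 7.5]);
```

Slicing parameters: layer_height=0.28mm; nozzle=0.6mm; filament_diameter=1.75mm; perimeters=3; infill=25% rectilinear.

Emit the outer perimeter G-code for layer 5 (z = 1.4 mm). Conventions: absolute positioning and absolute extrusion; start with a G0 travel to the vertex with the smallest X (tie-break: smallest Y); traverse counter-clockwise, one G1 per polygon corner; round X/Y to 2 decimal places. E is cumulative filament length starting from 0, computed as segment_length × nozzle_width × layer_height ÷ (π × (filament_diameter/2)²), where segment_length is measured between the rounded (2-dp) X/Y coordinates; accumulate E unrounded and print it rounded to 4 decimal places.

At z = 1.4 mm: the cube is present — its section is the full 8.5×8 rectangle; (rotated 10° about Z; rotation is an isometry so areas/perimeters/island counts are preserved). The outline is a single polygon with 4 vertices. Extrusion per mm of travel: 0.6 × 0.28 / (π × 0.875²) = 0.069846. Accumulating E over each segment gives final E = 2.3043.

G0 X-1.39 Y7.88 Z1.40
G1 X0.00 Y0.00 E0.5589
G1 X8.37 Y1.48 E1.1526
G1 X6.98 Y9.35 E1.7108
G1 X-1.39 Y7.88 E2.3043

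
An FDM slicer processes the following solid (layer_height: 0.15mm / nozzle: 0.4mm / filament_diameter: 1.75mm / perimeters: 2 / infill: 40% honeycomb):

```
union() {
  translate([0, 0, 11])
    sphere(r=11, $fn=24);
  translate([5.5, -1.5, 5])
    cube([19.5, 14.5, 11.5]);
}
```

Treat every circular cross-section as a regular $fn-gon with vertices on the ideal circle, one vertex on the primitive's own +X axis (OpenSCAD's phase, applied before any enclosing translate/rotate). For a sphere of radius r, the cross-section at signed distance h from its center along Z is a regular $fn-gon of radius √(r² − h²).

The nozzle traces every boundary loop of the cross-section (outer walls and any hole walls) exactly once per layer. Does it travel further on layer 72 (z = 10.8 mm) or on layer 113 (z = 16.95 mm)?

Layer 72 (z = 10.8): the r=11 sphere contributes a regular 24-gon of circumradius √(11²−0.2²) = 10.998 (perimeter = 2·24·10.998·sin(180°/24) = 68.91 mm); the cube at (5.5, -1.5) is present — its section is the full 19.5×14.5 rectangle (perimeter 68.00 mm); Merging all regions: the regions partially overlap (shared area 44.52 mm²), so the edge portions inside another operand are dropped and the merged outline is re-measured after clipping — boundary = 107.59 mm. So its perimeter = 107.59 mm. Layer 113 (z = 16.95): the r=11 sphere contributes a regular 24-gon of circumradius √(11²−5.95²) = 9.252 (perimeter = 2·24·9.252·sin(180°/24) = 57.97 mm); the cube at (5.5, -1.5) is absent (z outside [5, 16.5]); Merging all regions: only the r=11 sphere is present, so the union is just that shape — boundary = 57.97 mm. So its perimeter = 57.97 mm. Layer 72 is larger (107.59 vs 57.97 mm).

layer 72 (z = 10.8 mm)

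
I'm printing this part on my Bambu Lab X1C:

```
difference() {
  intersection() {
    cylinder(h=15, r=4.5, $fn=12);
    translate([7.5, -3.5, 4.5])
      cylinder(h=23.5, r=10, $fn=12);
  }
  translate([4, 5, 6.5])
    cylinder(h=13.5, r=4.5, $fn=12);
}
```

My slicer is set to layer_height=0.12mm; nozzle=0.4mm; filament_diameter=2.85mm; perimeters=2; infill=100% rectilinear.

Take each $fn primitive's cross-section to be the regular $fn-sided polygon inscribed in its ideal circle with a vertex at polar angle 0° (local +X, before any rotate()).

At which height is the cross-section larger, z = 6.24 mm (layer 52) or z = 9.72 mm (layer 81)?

Layer 52 (z = 6.24): the r=4.5 cylinder contributes a regular 12-gon of circumradius 4.5 (area = (12/2)·4.500²·sin(360°/12) = 60.75 mm²); the cylinder at (7.5, -3.5): section is a regular 12-gon, circumradius r=10 (area = (12/2)·10.000²·sin(360°/12) = 300.00 mm²); After intersecting: the r=10 cylinder at (7.5, -3.5) partially overlaps the r=4.5 cylinder; clipping to the common part keeps 40.50 mm² — area = 40.50 mm²; the cylinder at (4, 5) is absent (z outside [6.5, 20]); Subtracting the remaining from the first: none of the subtracted shapes is present at this height, so that combined region is unchanged — area = 40.50 mm². So its area = 40.50 mm². Layer 81 (z = 9.72): the cylinder: section is a regular 12-gon, circumradius r=4.5 (area = (12/2)·4.500²·sin(360°/12) = 60.75 mm²); the r=10 cylinder at (7.5, -3.5) contributes a regular 12-gon of circumradius 10 (area = (12/2)·10.000²·sin(360°/12) = 300.00 mm²); After intersecting: the r=10 cylinder at (7.5, -3.5) partially overlaps the r=4.5 cylinder; clipping to the common part keeps 40.50 mm² — area = 40.50 mm²; the r=4.5 cylinder at (4, 5) contributes a regular 12-gon of circumradius 4.5 (area = (12/2)·4.500²·sin(360°/12) = 60.75 mm²); Taking the first minus the rest: starting from that combined region (40.50 mm²), the r=4.5 cylinder at (4, 5) partially overlaps it — only the 8.36 mm² overlap (of its 60.75 mm²) is removed, clipping the outline — area = 32.14 mm². So its area = 32.14 mm². Layer 52 is larger (40.50 vs 32.14 mm²).

layer 52 (z = 6.24 mm)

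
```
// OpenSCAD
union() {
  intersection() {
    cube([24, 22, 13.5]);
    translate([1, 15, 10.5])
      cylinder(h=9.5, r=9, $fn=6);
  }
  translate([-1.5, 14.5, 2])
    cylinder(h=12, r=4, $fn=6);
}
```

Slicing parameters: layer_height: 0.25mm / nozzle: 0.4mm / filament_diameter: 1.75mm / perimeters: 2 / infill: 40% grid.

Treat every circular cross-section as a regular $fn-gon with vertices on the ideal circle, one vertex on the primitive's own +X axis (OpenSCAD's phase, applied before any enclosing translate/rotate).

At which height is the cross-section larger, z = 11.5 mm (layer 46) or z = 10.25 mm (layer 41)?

layer 46 (z = 11.5 mm)

Layer 46 (z = 11.5): the cube is present — its section is the full 24×22 rectangle (area 528.00 mm²); the r=9 cylinder at (1, 15) gives a regular 6-gon of circumradius 9 (constant along its height) (area = (6/2)·9.000²·sin(360°/6) = 210.44 mm²); After intersecting: the r=9 cylinder at (1, 15) partially overlaps the 24×22 cube; clipping to the common part keeps 116.26 mm² — area = 116.26 mm²; the r=4 cylinder at (-1.5, 14.5) gives a regular 6-gon of circumradius 4 (constant along its height) (area = (6/2)·4.000²·sin(360°/6) = 41.57 mm²); Taking the union: the regions partially overlap — summed areas 157.83 mm² minus the doubly-counted overlap 10.39 mm² gives 147.44 mm² — area = 147.44 mm². So its area = 147.44 mm². Layer 41 (z = 10.25): the cube is present — its section is the full 24×22 rectangle (area 528.00 mm²); the cylinder at (1, 15) does not reach this height (z outside [10.5, 20]); Keeping only the common overlap: at least one operand is absent at this height, so nothing remains; the r=4 cylinder at (-1.5, 14.5) gives a regular 6-gon of circumradius 4 (constant along its height) (area = (6/2)·4.000²·sin(360°/6) = 41.57 mm²); Merging all regions: only the r=4 cylinder at (-1.5, 14.5) is present, so the union is just that shape — area = 41.57 mm². So its area = 41.57 mm². Layer 46 is larger (147.44 vs 41.57 mm²).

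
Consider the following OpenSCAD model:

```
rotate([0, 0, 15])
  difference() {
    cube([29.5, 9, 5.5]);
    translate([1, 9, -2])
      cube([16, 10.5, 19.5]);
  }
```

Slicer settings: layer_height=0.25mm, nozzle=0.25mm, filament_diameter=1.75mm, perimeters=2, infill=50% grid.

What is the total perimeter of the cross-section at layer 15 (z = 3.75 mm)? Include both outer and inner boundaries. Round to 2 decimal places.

At z = 3.75 mm: the cube (footprint 29.5×9) is included at this height (perimeter 77.00 mm); the cube at (1, 9) (footprint 16×10.5) is included at this height (perimeter 53.00 mm); Subtracting the remaining from the first: starting from the 29.5×9 cube, the 16×10.5 cube at (1, 9) misses the remaining region (no effect) — boundary = 77.00 mm; (rotated 15° about Z; rotation is an isometry so areas/perimeters/island counts are preserved). Overall, the cross-section is a single solid region. Total boundary length (outer) = 77.00 mm.

77.00 mm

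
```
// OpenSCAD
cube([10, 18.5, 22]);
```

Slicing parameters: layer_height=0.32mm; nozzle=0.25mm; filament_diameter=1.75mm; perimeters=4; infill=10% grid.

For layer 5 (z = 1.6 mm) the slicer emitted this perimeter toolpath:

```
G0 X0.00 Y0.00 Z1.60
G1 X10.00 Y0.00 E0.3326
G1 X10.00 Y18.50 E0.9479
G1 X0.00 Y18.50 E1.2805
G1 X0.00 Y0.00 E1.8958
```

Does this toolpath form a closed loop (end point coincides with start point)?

Start point (G0): (0.00, 0.00). End point (last G1): the path returns to the start — closed.

yes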